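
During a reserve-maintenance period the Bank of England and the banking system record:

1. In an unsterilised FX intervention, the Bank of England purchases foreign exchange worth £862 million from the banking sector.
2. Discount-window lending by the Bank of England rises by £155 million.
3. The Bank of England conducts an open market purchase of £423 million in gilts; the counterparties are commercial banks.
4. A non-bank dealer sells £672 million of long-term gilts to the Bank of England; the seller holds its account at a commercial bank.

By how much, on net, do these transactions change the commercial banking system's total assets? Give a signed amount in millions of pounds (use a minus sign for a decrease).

FX purchase £862 million: just an asset swap on bank balance sheets → 0.
Discount-window loan £155 million: bank balance sheets expand → +£155M.
OMO purchase (from banks) £423 million: just an asset swap on bank balance sheets → 0.
Asset purchase (from non-banks) £672 million: bank balance sheets expand → +£672M.
Net: 0 + 155 + 0 + 672 = +£827 million.

+£827 million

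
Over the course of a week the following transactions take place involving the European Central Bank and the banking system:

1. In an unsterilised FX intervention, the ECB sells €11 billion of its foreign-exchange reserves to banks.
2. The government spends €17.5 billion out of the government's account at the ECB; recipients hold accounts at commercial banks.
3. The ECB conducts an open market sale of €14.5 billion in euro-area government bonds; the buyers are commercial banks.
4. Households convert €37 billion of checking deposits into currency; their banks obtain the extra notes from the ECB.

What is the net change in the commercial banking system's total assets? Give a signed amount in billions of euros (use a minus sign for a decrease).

-€19.5 billion

ECB balance sheet:
  Assets:      Securities −€14.5B, Foreign assets −€11B
  Liabilities: Bank reserves −€45B, Currency in circulation +€37B, Government deposits −€17.5B
Commercial banking system:
  Assets:      Reserves at CB −€45B, Securities +€14.5B, Foreign assets +€11B
  Liabilities: Checkable deposits −€19.5B
Change in total bank assets = -€19.5 billion.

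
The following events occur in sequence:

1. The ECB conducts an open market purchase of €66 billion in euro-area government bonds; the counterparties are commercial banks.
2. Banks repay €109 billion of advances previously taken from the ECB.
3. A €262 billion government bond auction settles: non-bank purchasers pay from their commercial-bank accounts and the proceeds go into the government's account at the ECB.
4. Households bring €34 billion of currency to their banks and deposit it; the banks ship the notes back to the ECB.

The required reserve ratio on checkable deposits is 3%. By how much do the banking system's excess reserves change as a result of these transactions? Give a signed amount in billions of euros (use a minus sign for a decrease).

-€264.16 billion

OMO purchase (from banks) €66 billion: reserves +€66B, deposits 0.
Discount-window repayment €109 billion: reserves −€109B, deposits 0.
Government account inflow €262 billion: reserves −€262B, deposits −€262B.
Currency deposit €34 billion: reserves +€34B, deposits +€34B.
Totals: Δreserves = −€271B, Δdeposits = −€228B.
Δrequired reserves = 3% × −€228B = −€6.84B.
Δexcess reserves = Δreserves − Δrequired = −€271B − (−€6.84B) = -€264.16 billion.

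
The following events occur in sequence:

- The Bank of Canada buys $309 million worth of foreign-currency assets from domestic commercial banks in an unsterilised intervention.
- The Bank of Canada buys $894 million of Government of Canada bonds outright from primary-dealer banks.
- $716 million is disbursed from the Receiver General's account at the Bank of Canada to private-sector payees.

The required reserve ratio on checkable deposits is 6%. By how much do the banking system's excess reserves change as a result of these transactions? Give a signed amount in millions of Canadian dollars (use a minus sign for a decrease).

+$1876.04 million

FX purchase $309 million: reserves +$309M, deposits 0.
OMO purchase (from banks) $894 million: reserves +$894M, deposits 0.
Government spending $716 million: reserves +$716M, deposits +$716M.
Totals: Δreserves = +$1919M, Δdeposits = +$716M.
Δrequired reserves = 6% × +$716M = +$42.96M.
Δexcess reserves = Δreserves − Δrequired = +$1919M − (+$42.96M) = +$1876.04 million.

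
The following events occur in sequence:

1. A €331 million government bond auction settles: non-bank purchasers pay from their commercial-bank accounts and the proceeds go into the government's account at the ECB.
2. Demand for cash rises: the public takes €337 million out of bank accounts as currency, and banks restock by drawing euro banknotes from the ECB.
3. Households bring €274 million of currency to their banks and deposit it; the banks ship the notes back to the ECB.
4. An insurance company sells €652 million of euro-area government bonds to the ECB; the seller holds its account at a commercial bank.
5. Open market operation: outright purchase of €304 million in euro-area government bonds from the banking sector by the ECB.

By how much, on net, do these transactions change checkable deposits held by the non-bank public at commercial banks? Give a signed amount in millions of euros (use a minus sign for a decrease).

Government account inflow €331 million: non-bank counterparties' bank balances fall → −€331M.
Currency withdrawal €337 million: non-bank counterparties' bank balances fall → −€337M.
Currency deposit €274 million: non-bank counterparties' bank balances rise → +€274M.
Asset purchase (from non-banks) €652 million: non-bank counterparties' bank balances rise → +€652M.
OMO purchase (from banks) €304 million: the counterparty is a bank, so public deposits are unchanged → 0.
Net: −331 − 337 + 274 + 652 + 0 = +€258 million.

+€258 million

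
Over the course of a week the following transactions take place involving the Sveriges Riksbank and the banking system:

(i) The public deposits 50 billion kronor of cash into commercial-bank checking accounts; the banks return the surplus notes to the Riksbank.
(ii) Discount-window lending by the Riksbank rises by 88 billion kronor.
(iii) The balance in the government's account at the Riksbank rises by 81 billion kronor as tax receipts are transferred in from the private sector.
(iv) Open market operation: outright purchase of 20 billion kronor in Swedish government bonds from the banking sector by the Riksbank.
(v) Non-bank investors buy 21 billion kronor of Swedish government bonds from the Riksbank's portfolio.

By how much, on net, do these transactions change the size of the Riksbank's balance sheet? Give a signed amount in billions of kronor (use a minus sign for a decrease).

+87 billion

Riksbank balance sheet:
  Assets:      Securities −1B, Loans to banks +88B
  Liabilities: Bank reserves +56B, Currency in circulation −50B, Government deposits +81B
Commercial banking system:
  Assets:      Reserves at CB +56B, Securities −20B
  Liabilities: Checkable deposits −52B, Borrowings from CB +88B
Change in total Riksbank assets = +87 billion.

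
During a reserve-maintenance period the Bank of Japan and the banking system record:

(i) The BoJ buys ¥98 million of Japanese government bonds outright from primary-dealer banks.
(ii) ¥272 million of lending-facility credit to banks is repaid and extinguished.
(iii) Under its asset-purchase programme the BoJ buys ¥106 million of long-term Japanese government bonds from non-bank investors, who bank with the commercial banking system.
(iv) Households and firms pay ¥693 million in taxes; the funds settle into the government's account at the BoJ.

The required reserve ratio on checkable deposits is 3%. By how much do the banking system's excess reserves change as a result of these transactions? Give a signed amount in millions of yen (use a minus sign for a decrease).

-¥743.39 million

OMO purchase (from banks) ¥98 million: reserves +¥98M, deposits 0.
Discount-window repayment ¥272 million: reserves −¥272M, deposits 0.
Asset purchase (from non-banks) ¥106 million: reserves +¥106M, deposits +¥106M.
Government account inflow ¥693 million: reserves −¥693M, deposits −¥693M.
Totals: Δreserves = −¥761M, Δdeposits = −¥587M.
Δrequired reserves = 3% × −¥587M = −¥17.61M.
Δexcess reserves = Δreserves − Δrequired = −¥761M − (−¥17.61M) = -¥743.39 million.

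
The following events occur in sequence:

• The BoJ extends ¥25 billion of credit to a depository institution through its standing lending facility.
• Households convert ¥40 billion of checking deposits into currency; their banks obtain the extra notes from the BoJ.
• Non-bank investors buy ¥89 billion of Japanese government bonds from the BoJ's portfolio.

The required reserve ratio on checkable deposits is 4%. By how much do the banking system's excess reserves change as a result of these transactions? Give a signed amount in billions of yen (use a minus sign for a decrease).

-¥98.84 billion

Discount-window loan ¥25 billion: reserves +¥25B, deposits 0.
Currency withdrawal ¥40 billion: reserves −¥40B, deposits −¥40B.
Asset sale (to non-banks) ¥89 billion: reserves −¥89B, deposits −¥89B.
Totals: Δreserves = −¥104B, Δdeposits = −¥129B.
Δrequired reserves = 4% × −¥129B = −¥5.16B.
Δexcess reserves = Δreserves − Δrequired = −¥104B − (−¥5.16B) = -¥98.84 billion.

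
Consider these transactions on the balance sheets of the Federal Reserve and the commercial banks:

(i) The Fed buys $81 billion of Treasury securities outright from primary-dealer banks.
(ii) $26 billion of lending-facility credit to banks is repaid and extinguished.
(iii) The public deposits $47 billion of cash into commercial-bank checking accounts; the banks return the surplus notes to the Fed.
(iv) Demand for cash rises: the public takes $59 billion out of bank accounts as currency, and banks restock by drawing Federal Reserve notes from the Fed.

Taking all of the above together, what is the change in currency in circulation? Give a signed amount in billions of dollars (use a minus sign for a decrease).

OMO purchase (from banks) $81 billion: no currency enters or leaves circulation → 0.
Discount-window repayment $26 billion: no currency enters or leaves circulation → 0.
Currency deposit $47 billion: notes return to the central bank → −$47B.
Currency withdrawal $59 billion: notes leave the central bank → +$59B.
Net: 0 + 0 − 47 + 59 = +$12 billion.

+$12 billion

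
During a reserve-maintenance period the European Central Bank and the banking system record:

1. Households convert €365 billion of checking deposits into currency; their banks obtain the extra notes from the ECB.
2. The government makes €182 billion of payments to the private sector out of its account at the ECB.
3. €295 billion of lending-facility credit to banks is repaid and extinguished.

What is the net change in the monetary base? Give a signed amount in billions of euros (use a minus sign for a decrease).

-€113 billion

Currency withdrawal €365 billion: just a shift between currency and reserves — both are base money → 0.
Government spending €182 billion: a non-base liability converts back to reserves → +€182B.
Discount-window repayment €295 billion: ECB balance sheet contracts → −€295B.
Net: 0 + 182 − 295 = -€113 billion.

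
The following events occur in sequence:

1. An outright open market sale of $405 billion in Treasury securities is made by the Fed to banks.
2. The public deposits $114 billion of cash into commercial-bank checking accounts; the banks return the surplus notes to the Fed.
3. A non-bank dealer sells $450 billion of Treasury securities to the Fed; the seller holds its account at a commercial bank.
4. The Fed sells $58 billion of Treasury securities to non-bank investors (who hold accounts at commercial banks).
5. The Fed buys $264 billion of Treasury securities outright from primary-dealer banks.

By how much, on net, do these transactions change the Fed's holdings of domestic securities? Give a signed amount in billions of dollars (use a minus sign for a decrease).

OMO sale (to banks) $405 billion: securities removed from the Fed's portfolio → −$405B.
Currency deposit $114 billion: the Fed's securities portfolio is untouched → 0.
Asset purchase (from non-banks) $450 billion: securities added to the Fed's portfolio → +$450B.
Asset sale (to non-banks) $58 billion: securities removed from the Fed's portfolio → −$58B.
OMO purchase (from banks) $264 billion: securities added to the Fed's portfolio → +$264B.
Net: −405 + 0 + 450 − 58 + 264 = +$251 billion.

+$251 billion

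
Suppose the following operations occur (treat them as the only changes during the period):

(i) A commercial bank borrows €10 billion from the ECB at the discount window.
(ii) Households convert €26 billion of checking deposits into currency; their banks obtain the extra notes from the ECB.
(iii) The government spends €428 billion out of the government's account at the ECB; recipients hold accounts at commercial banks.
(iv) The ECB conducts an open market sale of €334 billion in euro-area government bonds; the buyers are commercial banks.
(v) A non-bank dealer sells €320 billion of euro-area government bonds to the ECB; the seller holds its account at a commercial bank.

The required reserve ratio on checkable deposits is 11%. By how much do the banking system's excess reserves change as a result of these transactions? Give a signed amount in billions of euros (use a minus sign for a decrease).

Discount-window loan €10 billion: reserves +€10B, deposits 0.
Currency withdrawal €26 billion: reserves −€26B, deposits −€26B.
Government spending €428 billion: reserves +€428B, deposits +€428B.
OMO sale (to banks) €334 billion: reserves −€334B, deposits 0.
Asset purchase (from non-banks) €320 billion: reserves +€320B, deposits +€320B.
Totals: Δreserves = +€398B, Δdeposits = +€722B.
Δrequired reserves = 11% × +€722B = +€79.42B.
Δexcess reserves = Δreserves − Δrequired = +€398B − (+€79.42B) = +€318.58 billion.

+€318.58 billion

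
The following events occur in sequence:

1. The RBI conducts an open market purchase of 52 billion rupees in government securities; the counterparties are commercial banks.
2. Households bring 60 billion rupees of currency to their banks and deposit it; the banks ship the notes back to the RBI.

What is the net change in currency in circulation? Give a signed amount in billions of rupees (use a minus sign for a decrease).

OMO purchase (from banks) 52 billion rupees: no currency enters or leaves circulation → 0.
Currency deposit 60 billion rupees: notes return to the central bank → −60B.
Net: 0 − 60 = -60 billion.

-60 billion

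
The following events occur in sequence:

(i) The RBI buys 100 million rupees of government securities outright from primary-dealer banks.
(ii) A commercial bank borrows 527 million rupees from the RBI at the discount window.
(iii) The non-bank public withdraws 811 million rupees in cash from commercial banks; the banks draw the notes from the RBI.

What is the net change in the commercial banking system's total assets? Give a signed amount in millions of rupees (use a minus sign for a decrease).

RBI balance sheet:
  Assets:      Securities +100M, Loans to banks +527M
  Liabilities: Bank reserves −184M, Currency in circulation +811M
Commercial banking system:
  Assets:      Reserves at CB −184M, Securities −100M
  Liabilities: Checkable deposits −811M, Borrowings from CB +527M
Change in total bank assets = -284 million.

-284 million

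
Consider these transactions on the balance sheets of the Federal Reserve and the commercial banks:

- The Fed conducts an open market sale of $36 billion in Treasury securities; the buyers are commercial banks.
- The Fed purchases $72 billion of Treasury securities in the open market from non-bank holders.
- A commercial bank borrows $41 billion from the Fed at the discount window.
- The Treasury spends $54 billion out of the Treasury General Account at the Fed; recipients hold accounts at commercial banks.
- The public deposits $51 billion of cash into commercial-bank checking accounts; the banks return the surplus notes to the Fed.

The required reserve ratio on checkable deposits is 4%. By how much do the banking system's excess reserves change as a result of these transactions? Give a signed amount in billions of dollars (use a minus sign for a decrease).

OMO sale (to banks) $36 billion: reserves −$36B, deposits 0.
Asset purchase (from non-banks) $72 billion: reserves +$72B, deposits +$72B.
Discount-window loan $41 billion: reserves +$41B, deposits 0.
Government spending $54 billion: reserves +$54B, deposits +$54B.
Currency deposit $51 billion: reserves +$51B, deposits +$51B.
Totals: Δreserves = +$182B, Δdeposits = +$177B.
Δrequired reserves = 4% × +$177B = +$7.08B.
Δexcess reserves = Δreserves − Δrequired = +$182B − (+$7.08B) = +$174.92 billion.

+$174.92 billion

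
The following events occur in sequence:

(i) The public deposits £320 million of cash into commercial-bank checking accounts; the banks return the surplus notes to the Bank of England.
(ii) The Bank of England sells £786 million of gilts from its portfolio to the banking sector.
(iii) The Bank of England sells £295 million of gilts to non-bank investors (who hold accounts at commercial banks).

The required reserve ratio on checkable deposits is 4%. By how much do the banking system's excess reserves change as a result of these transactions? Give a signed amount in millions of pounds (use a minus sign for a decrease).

-£762 million

Currency deposit £320 million: reserves +£320M, deposits +£320M.
OMO sale (to banks) £786 million: reserves −£786M, deposits 0.
Asset sale (to non-banks) £295 million: reserves −£295M, deposits −£295M.
Totals: Δreserves = −£761M, Δdeposits = +£25M.
Δrequired reserves = 4% × +£25M = +£1M.
Δexcess reserves = Δreserves − Δrequired = −£761M − (+£1M) = -£762 million.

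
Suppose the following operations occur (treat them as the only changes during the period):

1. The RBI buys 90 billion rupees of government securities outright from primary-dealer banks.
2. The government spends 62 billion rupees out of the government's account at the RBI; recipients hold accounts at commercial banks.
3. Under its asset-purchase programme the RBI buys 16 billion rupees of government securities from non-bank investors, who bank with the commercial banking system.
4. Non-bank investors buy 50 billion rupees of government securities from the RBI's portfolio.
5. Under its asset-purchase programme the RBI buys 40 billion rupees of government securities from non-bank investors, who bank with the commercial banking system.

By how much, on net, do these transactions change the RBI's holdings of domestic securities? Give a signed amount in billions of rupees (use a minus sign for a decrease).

OMO purchase (from banks) 90 billion rupees: securities added to the RBI's portfolio → +90B.
Government spending 62 billion rupees: the RBI's securities portfolio is untouched → 0.
Asset purchase (from non-banks) 16 billion rupees: securities added to the RBI's portfolio → +16B.
Asset sale (to non-banks) 50 billion rupees: securities removed from the RBI's portfolio → −50B.
Asset purchase (from non-banks) 40 billion rupees: securities added to the RBI's portfolio → +40B.
Net: 90 + 0 + 16 − 50 + 40 = +96 billion.

+96 billion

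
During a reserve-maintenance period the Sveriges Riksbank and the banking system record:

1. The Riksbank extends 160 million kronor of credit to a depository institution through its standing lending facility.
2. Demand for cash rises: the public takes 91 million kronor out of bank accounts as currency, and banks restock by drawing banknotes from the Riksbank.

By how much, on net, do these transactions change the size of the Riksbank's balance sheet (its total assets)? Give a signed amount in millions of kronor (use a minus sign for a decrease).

Discount-window loan 160 million kronor: a Riksbank asset is acquired → +160M.
Currency withdrawal 91 million kronor: only the composition of liabilities changes → 0.
Net: 160 + 0 = +160 million.

+160 million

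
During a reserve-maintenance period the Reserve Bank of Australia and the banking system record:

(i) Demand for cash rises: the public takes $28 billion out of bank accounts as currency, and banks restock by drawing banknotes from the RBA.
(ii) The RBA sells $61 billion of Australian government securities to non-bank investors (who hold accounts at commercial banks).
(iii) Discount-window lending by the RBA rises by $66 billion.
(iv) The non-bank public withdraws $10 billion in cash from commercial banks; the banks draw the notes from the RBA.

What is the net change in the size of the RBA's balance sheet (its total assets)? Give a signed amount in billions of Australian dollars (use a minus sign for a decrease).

+$5 billion

RBA balance sheet:
  Assets:      Securities −$61B, Loans to banks +$66B
  Liabilities: Bank reserves −$33B, Currency in circulation +$38B
Commercial banking system:
  Assets:      Reserves at CB −$33B
  Liabilities: Checkable deposits −$99B, Borrowings from CB +$66B
Change in total RBA assets = +$5 billion.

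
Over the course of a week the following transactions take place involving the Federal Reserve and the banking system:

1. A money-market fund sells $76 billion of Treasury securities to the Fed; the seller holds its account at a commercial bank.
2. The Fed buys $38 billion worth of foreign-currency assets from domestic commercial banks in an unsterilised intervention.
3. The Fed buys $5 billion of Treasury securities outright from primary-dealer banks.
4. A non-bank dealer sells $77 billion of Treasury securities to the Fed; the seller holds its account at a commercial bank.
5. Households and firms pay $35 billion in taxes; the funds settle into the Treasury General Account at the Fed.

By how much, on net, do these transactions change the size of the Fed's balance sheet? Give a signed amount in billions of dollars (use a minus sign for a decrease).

Asset purchase (from non-banks) $76 billion: a Fed asset is acquired → +$76B.
FX purchase $38 billion: a Fed asset is acquired → +$38B.
OMO purchase (from banks) $5 billion: a Fed asset is acquired → +$5B.
Asset purchase (from non-banks) $77 billion: a Fed asset is acquired → +$77B.
Government account inflow $35 billion: only the composition of liabilities changes → 0.
Net: 76 + 38 + 5 + 77 + 0 = +$196 billion.

+$196 billion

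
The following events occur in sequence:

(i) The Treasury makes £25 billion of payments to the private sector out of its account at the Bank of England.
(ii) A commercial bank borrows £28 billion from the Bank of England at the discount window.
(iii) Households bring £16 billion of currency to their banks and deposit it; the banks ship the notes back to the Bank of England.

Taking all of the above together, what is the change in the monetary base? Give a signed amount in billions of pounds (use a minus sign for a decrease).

Bank of England balance sheet:
  Assets:      Loans to banks +£28B
  Liabilities: Bank reserves +£69B, Currency in circulation −£16B, Government deposits −£25B
Monetary base = currency + reserves: −£16B + (+£69B) = +£53 billion.

+£53 billion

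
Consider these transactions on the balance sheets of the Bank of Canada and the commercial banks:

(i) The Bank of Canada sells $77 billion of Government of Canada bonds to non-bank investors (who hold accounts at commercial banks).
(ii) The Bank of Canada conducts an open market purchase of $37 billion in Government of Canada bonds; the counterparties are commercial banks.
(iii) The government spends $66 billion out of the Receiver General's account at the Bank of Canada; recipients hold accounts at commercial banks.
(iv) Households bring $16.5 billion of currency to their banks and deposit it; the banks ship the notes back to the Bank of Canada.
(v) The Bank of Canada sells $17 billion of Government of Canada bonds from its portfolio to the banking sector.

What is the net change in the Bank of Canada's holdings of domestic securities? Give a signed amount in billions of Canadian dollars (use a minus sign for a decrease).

Asset sale (to non-banks) $77 billion: securities removed from the Bank of Canada's portfolio → −$77B.
OMO purchase (from banks) $37 billion: securities added to the Bank of Canada's portfolio → +$37B.
Government spending $66 billion: the Bank of Canada's securities portfolio is untouched → 0.
Currency deposit $16.5 billion: the Bank of Canada's securities portfolio is untouched → 0.
OMO sale (to banks) $17 billion: securities removed from the Bank of Canada's portfolio → −$17B.
Net: −77 + 37 + 0 + 0 − 17 = -$57 billion.

-$57 billion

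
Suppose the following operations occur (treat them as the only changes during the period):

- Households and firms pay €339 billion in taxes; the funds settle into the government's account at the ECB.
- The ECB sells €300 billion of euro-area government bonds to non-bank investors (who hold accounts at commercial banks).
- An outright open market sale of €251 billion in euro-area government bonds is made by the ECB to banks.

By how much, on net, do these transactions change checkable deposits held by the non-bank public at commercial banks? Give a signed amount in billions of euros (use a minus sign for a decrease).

-€639 billion

Government account inflow €339 billion: non-bank counterparties' bank balances fall → −€339B.
Asset sale (to non-banks) €300 billion: non-bank counterparties' bank balances fall → −€300B.
OMO sale (to banks) €251 billion: the counterparty is a bank, so public deposits are unchanged → 0.
Net: −339 − 300 + 0 = -€639 billion.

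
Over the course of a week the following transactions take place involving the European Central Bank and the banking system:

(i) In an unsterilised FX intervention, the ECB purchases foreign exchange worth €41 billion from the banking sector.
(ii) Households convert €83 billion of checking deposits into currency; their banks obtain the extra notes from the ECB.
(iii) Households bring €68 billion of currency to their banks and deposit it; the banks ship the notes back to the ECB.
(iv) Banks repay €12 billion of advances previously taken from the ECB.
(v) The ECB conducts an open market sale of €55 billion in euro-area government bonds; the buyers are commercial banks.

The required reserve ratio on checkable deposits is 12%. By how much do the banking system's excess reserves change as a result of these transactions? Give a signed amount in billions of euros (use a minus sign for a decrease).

FX purchase €41 billion: reserves +€41B, deposits 0.
Currency withdrawal €83 billion: reserves −€83B, deposits −€83B.
Currency deposit €68 billion: reserves +€68B, deposits +€68B.
Discount-window repayment €12 billion: reserves −€12B, deposits 0.
OMO sale (to banks) €55 billion: reserves −€55B, deposits 0.
Totals: Δreserves = −€41B, Δdeposits = −€15B.
Δrequired reserves = 12% × −€15B = −€1.8B.
Δexcess reserves = Δreserves − Δrequired = −€41B − (−€1.8B) = -€39.2 billion.

-€39.2 billion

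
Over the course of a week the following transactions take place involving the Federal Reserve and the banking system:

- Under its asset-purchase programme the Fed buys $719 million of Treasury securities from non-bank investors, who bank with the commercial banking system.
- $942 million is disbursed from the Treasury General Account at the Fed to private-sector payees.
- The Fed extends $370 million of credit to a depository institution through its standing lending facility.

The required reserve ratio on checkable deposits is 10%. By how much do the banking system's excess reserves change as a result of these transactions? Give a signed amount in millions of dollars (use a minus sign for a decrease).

Asset purchase (from non-banks) $719 million: reserves +$719M, deposits +$719M.
Government spending $942 million: reserves +$942M, deposits +$942M.
Discount-window loan $370 million: reserves +$370M, deposits 0.
Totals: Δreserves = +$2031M, Δdeposits = +$1661M.
Δrequired reserves = 10% × +$1661M = +$166.1M.
Δexcess reserves = Δreserves − Δrequired = +$2031M − (+$166.1M) = +$1864.9 million.

+$1864.9 million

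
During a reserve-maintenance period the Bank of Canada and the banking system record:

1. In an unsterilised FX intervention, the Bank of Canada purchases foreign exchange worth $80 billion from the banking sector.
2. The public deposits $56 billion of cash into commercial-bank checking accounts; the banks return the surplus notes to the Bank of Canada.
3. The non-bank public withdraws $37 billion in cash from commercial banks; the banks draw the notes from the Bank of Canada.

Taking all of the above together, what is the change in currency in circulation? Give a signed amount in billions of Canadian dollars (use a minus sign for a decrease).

-$19 billion

FX purchase $80 billion: no currency enters or leaves circulation → 0.
Currency deposit $56 billion: notes return to the central bank → −$56B.
Currency withdrawal $37 billion: notes leave the central bank → +$37B.
Net: 0 − 56 + 37 = -$19 billion.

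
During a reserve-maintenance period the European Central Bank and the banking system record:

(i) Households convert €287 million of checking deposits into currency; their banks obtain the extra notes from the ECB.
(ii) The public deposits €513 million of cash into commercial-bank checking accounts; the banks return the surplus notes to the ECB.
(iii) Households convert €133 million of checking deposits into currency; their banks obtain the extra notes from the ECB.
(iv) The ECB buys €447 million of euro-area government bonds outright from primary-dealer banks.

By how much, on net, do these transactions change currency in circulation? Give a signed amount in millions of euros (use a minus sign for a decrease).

Currency withdrawal €287 million: notes leave the central bank → +€287M.
Currency deposit €513 million: notes return to the central bank → −€513M.
Currency withdrawal €133 million: notes leave the central bank → +€133M.
OMO purchase (from banks) €447 million: no currency enters or leaves circulation → 0.
Net: 287 − 513 + 133 + 0 = -€93 million.

-€93 million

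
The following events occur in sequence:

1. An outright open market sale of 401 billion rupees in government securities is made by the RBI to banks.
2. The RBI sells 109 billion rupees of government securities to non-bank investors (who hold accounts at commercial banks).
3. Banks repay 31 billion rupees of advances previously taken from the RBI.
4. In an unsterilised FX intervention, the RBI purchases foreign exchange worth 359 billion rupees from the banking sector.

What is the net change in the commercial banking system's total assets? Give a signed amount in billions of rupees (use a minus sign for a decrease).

RBI balance sheet:
  Assets:      Securities −510B, Loans to banks −31B, Foreign assets +359B
  Liabilities: Bank reserves −182B
Commercial banking system:
  Assets:      Reserves at CB −182B, Securities +401B, Foreign assets −359B
  Liabilities: Checkable deposits −109B, Borrowings from CB −31B
Change in total bank assets = -140 billion.

-140 billion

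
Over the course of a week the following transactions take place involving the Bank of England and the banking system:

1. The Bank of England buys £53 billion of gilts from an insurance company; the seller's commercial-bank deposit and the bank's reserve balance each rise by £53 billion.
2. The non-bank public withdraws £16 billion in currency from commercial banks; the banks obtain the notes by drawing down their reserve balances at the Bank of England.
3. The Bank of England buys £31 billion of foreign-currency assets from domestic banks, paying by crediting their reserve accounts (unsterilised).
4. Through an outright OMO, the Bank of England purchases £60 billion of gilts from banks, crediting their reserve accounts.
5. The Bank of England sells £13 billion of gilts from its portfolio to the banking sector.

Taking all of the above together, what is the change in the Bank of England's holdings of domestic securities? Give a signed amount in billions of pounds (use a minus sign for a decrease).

+£100 billion

Asset purchase (from non-banks) £53 billion: securities added to the Bank of England's portfolio → +£53B.
Currency withdrawal £16 billion: the Bank of England's securities portfolio is untouched → 0.
FX purchase £31 billion: the Bank of England's securities portfolio is untouched → 0.
OMO purchase (from banks) £60 billion: securities added to the Bank of England's portfolio → +£60B.
OMO sale (to banks) £13 billion: securities removed from the Bank of England's portfolio → −£13B.
Net: 53 + 0 + 0 + 60 − 13 = +£100 billion.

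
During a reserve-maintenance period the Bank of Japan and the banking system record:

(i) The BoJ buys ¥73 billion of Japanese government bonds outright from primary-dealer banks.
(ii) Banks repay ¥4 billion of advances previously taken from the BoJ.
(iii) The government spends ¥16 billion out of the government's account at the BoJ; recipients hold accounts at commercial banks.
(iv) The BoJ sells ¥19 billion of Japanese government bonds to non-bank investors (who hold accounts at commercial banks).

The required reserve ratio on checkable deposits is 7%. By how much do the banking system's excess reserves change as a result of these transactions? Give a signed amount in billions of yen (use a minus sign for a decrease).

+¥66.21 billion

OMO purchase (from banks) ¥73 billion: reserves +¥73B, deposits 0.
Discount-window repayment ¥4 billion: reserves −¥4B, deposits 0.
Government spending ¥16 billion: reserves +¥16B, deposits +¥16B.
Asset sale (to non-banks) ¥19 billion: reserves −¥19B, deposits −¥19B.
Totals: Δreserves = +¥66B, Δdeposits = −¥3B.
Δrequired reserves = 7% × −¥3B = −¥0.21B.
Δexcess reserves = Δreserves − Δrequired = +¥66B − (−¥0.21B) = +¥66.21 billion.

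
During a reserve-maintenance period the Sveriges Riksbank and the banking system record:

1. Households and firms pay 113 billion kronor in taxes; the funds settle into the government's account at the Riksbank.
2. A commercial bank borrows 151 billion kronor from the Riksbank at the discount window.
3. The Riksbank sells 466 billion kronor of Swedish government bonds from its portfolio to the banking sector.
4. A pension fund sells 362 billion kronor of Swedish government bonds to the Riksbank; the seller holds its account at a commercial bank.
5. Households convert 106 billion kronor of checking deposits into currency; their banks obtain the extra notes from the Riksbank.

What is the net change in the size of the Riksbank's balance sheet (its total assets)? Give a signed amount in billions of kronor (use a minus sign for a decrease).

Government account inflow 113 billion kronor: only the composition of liabilities changes → 0.
Discount-window loan 151 billion kronor: a Riksbank asset is acquired → +151B.
OMO sale (to banks) 466 billion kronor: a Riksbank asset is shed → −466B.
Asset purchase (from non-banks) 362 billion kronor: a Riksbank asset is acquired → +362B.
Currency withdrawal 106 billion kronor: only the composition of liabilities changes → 0.
Net: 0 + 151 − 466 + 362 + 0 = +47 billion.

+47 billion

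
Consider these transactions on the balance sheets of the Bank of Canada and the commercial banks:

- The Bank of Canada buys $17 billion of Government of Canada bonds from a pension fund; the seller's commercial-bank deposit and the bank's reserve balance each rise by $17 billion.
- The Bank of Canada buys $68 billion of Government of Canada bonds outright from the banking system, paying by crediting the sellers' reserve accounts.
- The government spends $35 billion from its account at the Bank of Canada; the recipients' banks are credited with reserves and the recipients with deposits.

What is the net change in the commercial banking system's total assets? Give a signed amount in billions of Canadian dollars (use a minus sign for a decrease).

+$52 billion

Asset purchase (from non-banks) $17 billion: bank balance sheets expand → +$17B.
OMO purchase (from banks) $68 billion: just an asset swap on bank balance sheets → 0.
Government spending $35 billion: bank balance sheets expand → +$35B.
Net: 17 + 0 + 35 = +$52 billion.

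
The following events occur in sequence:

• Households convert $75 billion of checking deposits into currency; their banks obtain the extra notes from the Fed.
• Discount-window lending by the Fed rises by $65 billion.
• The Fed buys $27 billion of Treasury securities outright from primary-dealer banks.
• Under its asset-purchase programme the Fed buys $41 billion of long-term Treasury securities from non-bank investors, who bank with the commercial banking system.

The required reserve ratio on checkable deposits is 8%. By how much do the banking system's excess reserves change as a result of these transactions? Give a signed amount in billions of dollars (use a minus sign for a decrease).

Currency withdrawal $75 billion: reserves −$75B, deposits −$75B.
Discount-window loan $65 billion: reserves +$65B, deposits 0.
OMO purchase (from banks) $27 billion: reserves +$27B, deposits 0.
Asset purchase (from non-banks) $41 billion: reserves +$41B, deposits +$41B.
Totals: Δreserves = +$58B, Δdeposits = −$34B.
Δrequired reserves = 8% × −$34B = −$2.72B.
Δexcess reserves = Δreserves − Δrequired = +$58B − (−$2.72B) = +$60.72 billion.

+$60.72 billion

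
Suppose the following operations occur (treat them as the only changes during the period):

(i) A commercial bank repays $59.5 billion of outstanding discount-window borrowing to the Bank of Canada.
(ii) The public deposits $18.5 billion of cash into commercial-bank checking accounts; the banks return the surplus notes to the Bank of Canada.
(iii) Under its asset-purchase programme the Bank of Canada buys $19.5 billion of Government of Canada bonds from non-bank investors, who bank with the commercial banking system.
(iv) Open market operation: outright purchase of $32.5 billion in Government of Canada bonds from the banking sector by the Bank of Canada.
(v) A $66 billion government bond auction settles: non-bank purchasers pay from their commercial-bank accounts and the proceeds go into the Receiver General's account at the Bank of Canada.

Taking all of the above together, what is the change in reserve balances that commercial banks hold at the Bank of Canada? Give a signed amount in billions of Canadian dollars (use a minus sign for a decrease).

Bank of Canada balance sheet:
  Assets:      Securities +$52B, Loans to banks −$59.5B
  Liabilities: Bank reserves −$55B, Currency in circulation −$18.5B, Government deposits +$66B
Commercial banking system:
  Assets:      Reserves at CB −$55B, Securities −$32.5B
  Liabilities: Checkable deposits −$28B, Borrowings from CB −$59.5B
So the change in reserve balances that commercial banks hold at the Bank of Canada is -$55 billion.

-$55 billion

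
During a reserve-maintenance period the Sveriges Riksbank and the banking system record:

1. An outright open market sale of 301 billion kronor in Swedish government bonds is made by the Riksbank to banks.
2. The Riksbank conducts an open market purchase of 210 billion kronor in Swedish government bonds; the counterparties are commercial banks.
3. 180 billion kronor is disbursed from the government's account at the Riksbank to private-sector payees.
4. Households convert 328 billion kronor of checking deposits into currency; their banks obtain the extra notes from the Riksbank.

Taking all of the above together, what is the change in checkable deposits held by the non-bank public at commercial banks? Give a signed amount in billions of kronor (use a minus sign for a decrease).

OMO sale (to banks) 301 billion kronor: the counterparty is a bank, so public deposits are unchanged → 0.
OMO purchase (from banks) 210 billion kronor: the counterparty is a bank, so public deposits are unchanged → 0.
Government spending 180 billion kronor: non-bank counterparties' bank balances rise → +180B.
Currency withdrawal 328 billion kronor: non-bank counterparties' bank balances fall → −328B.
Net: 0 + 0 + 180 − 328 = -148 billion.

-148 billion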